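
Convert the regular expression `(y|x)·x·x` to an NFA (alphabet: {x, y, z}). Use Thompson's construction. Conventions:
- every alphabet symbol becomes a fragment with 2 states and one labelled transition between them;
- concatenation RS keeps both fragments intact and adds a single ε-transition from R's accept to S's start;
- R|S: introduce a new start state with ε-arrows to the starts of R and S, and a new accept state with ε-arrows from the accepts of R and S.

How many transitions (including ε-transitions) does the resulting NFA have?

10

Per subexpression:
Each of the 4 symbol leaves contributes 1 transition (1 symbol, 0 ε).
  y|x = 6 transitions (2 symbol, 4 ε)
  (y|x)·x·x = 10 transitions (4 symbol, 6 ε)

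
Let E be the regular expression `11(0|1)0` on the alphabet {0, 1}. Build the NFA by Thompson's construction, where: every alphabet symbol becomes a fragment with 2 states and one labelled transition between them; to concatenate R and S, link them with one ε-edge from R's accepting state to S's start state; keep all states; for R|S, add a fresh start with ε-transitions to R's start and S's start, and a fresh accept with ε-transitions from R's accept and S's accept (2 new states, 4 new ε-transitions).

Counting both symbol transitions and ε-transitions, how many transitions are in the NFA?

12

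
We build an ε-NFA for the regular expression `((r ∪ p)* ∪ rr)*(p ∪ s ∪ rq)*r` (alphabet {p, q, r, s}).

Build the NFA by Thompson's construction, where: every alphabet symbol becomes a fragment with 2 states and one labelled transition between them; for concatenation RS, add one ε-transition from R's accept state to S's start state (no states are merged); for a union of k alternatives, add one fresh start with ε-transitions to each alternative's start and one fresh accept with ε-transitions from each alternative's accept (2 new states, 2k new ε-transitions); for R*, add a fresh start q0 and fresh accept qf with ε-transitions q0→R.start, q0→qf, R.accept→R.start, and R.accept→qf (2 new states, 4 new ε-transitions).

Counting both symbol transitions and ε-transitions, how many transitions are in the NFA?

Recursing over subexpressions:
Each of the 9 symbol leaves contributes 1 transition (1 symbol, 0 ε).
  r ∪ p = 6 transitions (2 symbol, 4 ε)
  (r ∪ p)* = 10 transitions (2 symbol, 8 ε)
  rr = 3 transitions (2 symbol, 1 ε)
  (r ∪ p)* ∪ rr = 17 transitions (4 symbol, 13 ε)
  ((r ∪ p)* ∪ rr)* = 21 transitions (4 symbol, 17 ε)
  rq = 3 transitions (2 symbol, 1 ε)
  p ∪ s ∪ rq = 11 transitions (4 symbol, 7 ε)
  (p ∪ s ∪ rq)* = 15 transitions (4 symbol, 11 ε)
  ((r ∪ p)* ∪ rr)*(p ∪ s ∪ rq)*r = 39 transitions (9 symbol, 30 ε)

39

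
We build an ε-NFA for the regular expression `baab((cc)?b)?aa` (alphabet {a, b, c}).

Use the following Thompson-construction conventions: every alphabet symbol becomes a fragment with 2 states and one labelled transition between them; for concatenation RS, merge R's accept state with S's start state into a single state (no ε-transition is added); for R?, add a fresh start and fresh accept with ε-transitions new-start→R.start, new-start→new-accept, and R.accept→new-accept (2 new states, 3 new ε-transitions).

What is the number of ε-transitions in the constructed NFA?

By structural recursion:
Each of the 9 symbol leaves contributes 0 ε-transitions.
  cc : 0 ε-transitions
  (cc)? : 3 ε-transitions
  (cc)?b : 3 ε-transitions
  ((cc)?b)? : 6 ε-transitions
  baab((cc)?b)?aa : 6 ε-transitions

6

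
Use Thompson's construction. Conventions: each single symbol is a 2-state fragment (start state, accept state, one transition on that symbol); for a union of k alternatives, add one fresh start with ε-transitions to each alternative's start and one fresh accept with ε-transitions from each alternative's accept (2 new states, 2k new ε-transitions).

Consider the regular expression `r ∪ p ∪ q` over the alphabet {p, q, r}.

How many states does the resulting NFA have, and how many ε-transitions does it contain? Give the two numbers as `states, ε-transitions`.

Recursing over subexpressions:
Each of the 3 symbol leaves contributes 2 states and 0 ε-transitions.
  r ∪ p ∪ q : 8 states, 6 ε-transitions

8, 6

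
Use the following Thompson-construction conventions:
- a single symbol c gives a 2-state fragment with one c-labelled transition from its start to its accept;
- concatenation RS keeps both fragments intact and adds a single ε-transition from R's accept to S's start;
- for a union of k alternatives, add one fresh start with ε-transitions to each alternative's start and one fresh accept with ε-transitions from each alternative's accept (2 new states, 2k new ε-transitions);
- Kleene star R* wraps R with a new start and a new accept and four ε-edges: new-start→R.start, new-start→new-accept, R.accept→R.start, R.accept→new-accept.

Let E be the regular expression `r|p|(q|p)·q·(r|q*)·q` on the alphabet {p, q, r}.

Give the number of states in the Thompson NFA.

24

By structural recursion:
Each of the 8 symbol leaves contributes a 2-state fragment.
  q|p — 6 states
  q* — 4 states
  r|q* — 8 states
  (q|p)·q·(r|q*)·q — 18 states
  r|p|(q|p)·q·(r|q*)·q — 24 states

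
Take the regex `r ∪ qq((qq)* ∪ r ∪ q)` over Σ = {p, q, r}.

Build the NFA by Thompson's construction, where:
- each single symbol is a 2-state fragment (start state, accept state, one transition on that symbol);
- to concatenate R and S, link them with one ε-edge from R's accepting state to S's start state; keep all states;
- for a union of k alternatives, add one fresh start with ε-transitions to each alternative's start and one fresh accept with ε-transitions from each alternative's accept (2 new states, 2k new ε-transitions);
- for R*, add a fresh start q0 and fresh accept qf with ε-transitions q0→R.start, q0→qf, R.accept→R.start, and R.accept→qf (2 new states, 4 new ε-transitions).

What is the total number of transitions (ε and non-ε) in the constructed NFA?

Recursing over subexpressions:
Each of the 7 symbol leaves contributes 1 transition (1 symbol, 0 ε).
  qq → 3 transitions (2 symbol, 1 ε)
  (qq)* → 7 transitions (2 symbol, 5 ε)
  (qq)* ∪ r ∪ q → 15 transitions (4 symbol, 11 ε)
  qq((qq)* ∪ r ∪ q) → 19 transitions (6 symbol, 13 ε)
  r ∪ qq((qq)* ∪ r ∪ q) → 24 transitions (7 symbol, 17 ε)

24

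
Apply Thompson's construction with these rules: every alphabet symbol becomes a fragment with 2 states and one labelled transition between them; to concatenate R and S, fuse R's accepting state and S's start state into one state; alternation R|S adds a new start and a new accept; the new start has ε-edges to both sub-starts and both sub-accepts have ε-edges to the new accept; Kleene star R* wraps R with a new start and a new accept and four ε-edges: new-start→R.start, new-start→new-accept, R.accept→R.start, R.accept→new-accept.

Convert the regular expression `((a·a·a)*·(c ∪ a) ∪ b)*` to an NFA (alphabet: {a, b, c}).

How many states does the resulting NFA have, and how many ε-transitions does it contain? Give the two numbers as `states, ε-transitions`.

By structural recursion:
Each of the 6 symbol leaves contributes 2 states and 0 ε-transitions.
  a·a·a — 4 states, 0 ε-transitions
  (a·a·a)* — 6 states, 4 ε-transitions
  c ∪ a — 6 states, 4 ε-transitions
  (a·a·a)*·(c ∪ a) — 11 states, 8 ε-transitions
  (a·a·a)*·(c ∪ a) ∪ b — 15 states, 12 ε-transitions
  ((a·a·a)*·(c ∪ a) ∪ b)* — 17 states, 16 ε-transitions

17, 16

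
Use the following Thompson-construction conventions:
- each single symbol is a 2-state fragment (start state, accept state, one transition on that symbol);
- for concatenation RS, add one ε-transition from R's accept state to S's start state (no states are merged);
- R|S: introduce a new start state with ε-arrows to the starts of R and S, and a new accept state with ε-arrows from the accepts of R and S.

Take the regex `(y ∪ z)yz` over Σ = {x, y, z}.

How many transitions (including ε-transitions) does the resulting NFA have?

10

Building bottom-up:
Each of the 4 symbol leaves contributes 1 transition (1 symbol, 0 ε).
  y ∪ z — 6 transitions (2 symbol, 4 ε)
  (y ∪ z)yz — 10 transitions (4 symbol, 6 ε)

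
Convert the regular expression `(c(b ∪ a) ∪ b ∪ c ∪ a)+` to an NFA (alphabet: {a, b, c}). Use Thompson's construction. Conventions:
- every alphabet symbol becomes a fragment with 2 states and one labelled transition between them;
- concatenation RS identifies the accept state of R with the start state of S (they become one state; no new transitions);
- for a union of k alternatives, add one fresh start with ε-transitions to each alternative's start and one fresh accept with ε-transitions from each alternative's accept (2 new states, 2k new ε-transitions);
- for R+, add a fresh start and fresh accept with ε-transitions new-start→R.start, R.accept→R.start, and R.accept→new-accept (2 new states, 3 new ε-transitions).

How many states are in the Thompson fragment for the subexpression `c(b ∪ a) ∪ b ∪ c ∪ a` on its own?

Fragment for `c(b ∪ a) ∪ b ∪ c ∪ a`:
Each of the 6 symbol leaves contributes a 2-state fragment.
  b ∪ a → 6 states
  c(b ∪ a) → 7 states
  c(b ∪ a) ∪ b ∪ c ∪ a → 15 states

15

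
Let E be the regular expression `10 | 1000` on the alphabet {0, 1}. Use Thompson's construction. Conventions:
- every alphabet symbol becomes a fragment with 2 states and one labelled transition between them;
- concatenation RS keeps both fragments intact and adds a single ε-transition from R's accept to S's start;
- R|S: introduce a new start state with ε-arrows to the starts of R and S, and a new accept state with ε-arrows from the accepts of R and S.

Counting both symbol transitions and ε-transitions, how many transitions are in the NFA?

14

Building bottom-up:
Each of the 6 symbol leaves contributes 1 transition (1 symbol, 0 ε).
  10 = 3 transitions (2 symbol, 1 ε)
  1000 = 7 transitions (4 symbol, 3 ε)
  10 | 1000 = 14 transitions (6 symbol, 8 ε)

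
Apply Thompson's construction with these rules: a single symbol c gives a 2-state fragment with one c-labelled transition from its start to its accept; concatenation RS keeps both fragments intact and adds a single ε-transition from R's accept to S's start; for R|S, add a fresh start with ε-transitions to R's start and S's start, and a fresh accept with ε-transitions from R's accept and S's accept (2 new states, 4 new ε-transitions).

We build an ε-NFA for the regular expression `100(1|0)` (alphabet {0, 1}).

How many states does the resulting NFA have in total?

12

Building bottom-up:
Each of the 5 symbol leaves contributes a 2-state fragment.
  1|0 : 6 states
  100(1|0) : 12 states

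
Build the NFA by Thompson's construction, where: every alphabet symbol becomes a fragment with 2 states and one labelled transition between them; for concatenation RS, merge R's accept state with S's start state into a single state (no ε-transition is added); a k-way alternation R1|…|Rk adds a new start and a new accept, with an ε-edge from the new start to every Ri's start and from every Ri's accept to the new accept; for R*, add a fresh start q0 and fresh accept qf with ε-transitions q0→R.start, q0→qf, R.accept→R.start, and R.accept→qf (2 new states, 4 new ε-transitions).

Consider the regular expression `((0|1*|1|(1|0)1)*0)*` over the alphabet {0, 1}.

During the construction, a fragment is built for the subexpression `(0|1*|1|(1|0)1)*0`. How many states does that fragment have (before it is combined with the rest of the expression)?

20

Fragment for `(0|1*|1|(1|0)1)*0`:
Each of the 7 symbol leaves contributes a 2-state fragment.
  1* → 4 states
  1|0 → 6 states
  (1|0)1 → 7 states
  0|1*|1|(1|0)1 → 17 states
  (0|1*|1|(1|0)1)* → 19 states
  (0|1*|1|(1|0)1)*0 → 20 states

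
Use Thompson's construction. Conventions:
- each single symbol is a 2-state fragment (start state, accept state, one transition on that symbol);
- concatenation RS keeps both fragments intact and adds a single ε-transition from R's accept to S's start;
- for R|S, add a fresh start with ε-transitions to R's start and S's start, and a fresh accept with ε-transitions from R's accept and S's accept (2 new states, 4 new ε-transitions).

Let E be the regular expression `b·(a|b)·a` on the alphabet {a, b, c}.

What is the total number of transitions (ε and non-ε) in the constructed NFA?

By structural recursion:
Each of the 4 symbol leaves contributes 1 transition (1 symbol, 0 ε).
  a|b : 6 transitions (2 symbol, 4 ε)
  b·(a|b)·a : 10 transitions (4 symbol, 6 ε)

10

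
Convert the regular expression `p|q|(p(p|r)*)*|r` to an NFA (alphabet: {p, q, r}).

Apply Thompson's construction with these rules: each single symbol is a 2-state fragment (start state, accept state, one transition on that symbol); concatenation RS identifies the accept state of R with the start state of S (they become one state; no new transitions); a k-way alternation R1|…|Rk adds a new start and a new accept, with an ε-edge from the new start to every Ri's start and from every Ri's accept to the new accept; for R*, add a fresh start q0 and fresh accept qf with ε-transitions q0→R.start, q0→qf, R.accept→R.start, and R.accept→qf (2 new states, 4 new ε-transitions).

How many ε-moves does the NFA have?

Recursing over subexpressions:
Each of the 6 symbol leaves contributes 0 ε-transitions.
  p|r — 4 ε-transitions
  (p|r)* — 8 ε-transitions
  p(p|r)* — 8 ε-transitions
  (p(p|r)*)* — 12 ε-transitions
  p|q|(p(p|r)*)*|r — 20 ε-transitions

20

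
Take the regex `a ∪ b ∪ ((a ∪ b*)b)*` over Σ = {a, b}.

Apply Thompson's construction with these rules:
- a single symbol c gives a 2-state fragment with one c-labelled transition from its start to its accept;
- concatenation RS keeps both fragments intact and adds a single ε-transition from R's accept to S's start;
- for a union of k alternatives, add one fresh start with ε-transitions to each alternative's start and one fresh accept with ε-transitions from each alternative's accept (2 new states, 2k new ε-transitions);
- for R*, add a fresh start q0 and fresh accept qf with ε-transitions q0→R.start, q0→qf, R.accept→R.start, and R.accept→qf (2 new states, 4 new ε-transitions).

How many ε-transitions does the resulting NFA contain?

Bottom-up over the parse tree:
Each of the 5 symbol leaves contributes 0 ε-transitions.
  b* — 4 ε-transitions
  a ∪ b* — 8 ε-transitions
  (a ∪ b*)b — 9 ε-transitions
  ((a ∪ b*)b)* — 13 ε-transitions
  a ∪ b ∪ ((a ∪ b*)b)* — 19 ε-transitions

19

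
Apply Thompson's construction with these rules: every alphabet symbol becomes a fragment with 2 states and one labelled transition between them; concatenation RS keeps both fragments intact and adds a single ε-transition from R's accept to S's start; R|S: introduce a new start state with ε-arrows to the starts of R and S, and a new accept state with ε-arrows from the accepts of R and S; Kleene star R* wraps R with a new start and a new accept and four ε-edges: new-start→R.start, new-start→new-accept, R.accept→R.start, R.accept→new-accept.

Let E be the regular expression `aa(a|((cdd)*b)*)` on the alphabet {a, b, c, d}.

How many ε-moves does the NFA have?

Bottom-up over the parse tree:
Each of the 7 symbol leaves contributes 0 ε-transitions.
  cdd — 2 ε-transitions
  (cdd)* — 6 ε-transitions
  (cdd)*b — 7 ε-transitions
  ((cdd)*b)* — 11 ε-transitions
  a|((cdd)*b)* — 15 ε-transitions
  aa(a|((cdd)*b)*) — 17 ε-transitions

17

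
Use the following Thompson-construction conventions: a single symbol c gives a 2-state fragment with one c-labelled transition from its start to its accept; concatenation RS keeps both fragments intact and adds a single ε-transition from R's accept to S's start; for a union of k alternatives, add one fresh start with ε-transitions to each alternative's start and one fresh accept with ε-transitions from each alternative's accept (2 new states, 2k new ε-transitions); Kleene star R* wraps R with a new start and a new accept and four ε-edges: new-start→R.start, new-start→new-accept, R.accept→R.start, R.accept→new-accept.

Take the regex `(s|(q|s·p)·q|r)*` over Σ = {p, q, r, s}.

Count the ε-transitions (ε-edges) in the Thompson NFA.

Recursing over subexpressions:
Each of the 6 symbol leaves contributes 0 ε-transitions.
  s·p → 1 ε-transition
  q|s·p → 5 ε-transitions
  (q|s·p)·q → 6 ε-transitions
  s|(q|s·p)·q|r → 12 ε-transitions
  (s|(q|s·p)·q|r)* → 16 ε-transitions

16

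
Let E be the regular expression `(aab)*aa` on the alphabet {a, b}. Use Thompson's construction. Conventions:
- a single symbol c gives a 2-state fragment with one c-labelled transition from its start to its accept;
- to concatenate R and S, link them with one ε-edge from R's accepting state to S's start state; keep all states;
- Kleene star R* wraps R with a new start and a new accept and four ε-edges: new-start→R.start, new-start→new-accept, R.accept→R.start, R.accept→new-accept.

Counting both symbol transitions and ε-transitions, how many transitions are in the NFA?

13

Recursing over subexpressions:
Each of the 5 symbol leaves contributes 1 transition (1 symbol, 0 ε).
  aab = 5 transitions (3 symbol, 2 ε)
  (aab)* = 9 transitions (3 symbol, 6 ε)
  (aab)*aa = 13 transitions (5 symbol, 8 ε)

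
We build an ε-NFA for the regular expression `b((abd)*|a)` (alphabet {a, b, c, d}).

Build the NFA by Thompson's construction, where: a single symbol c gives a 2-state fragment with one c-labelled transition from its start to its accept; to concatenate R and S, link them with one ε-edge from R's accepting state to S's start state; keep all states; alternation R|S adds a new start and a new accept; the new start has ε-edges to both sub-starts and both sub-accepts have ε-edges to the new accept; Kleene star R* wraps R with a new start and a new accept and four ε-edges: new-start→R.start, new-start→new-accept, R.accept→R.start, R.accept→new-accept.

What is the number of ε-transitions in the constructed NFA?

11

Recursing over subexpressions:
Each of the 5 symbol leaves contributes 0 ε-transitions.
  abd — 2 ε-transitions
  (abd)* — 6 ε-transitions
  (abd)*|a — 10 ε-transitions
  b((abd)*|a) — 11 ε-transitions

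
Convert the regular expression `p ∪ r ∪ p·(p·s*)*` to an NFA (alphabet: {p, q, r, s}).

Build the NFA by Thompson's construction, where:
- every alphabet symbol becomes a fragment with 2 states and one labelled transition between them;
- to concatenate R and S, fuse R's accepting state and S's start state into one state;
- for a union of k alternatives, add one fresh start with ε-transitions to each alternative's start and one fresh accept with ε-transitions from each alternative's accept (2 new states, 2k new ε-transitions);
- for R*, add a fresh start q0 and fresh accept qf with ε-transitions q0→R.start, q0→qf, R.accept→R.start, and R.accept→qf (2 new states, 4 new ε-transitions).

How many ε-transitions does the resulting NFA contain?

Per subexpression:
Each of the 5 symbol leaves contributes 0 ε-transitions.
  s* → 4 ε-transitions
  p·s* → 4 ε-transitions
  (p·s*)* → 8 ε-transitions
  p·(p·s*)* → 8 ε-transitions
  p ∪ r ∪ p·(p·s*)* → 14 ε-transitions

14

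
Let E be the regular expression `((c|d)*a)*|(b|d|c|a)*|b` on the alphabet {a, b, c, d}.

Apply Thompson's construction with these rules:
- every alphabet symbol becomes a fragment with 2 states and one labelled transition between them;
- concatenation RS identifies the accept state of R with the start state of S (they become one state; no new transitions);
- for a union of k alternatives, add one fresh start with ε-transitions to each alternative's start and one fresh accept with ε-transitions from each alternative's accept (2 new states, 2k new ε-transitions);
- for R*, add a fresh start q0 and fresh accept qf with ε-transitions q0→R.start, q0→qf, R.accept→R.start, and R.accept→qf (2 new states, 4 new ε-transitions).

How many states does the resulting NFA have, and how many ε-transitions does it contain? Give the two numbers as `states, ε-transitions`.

Building bottom-up:
Each of the 8 symbol leaves contributes 2 states and 0 ε-transitions.
  c|d = 6 states, 4 ε-transitions
  (c|d)* = 8 states, 8 ε-transitions
  (c|d)*a = 9 states, 8 ε-transitions
  ((c|d)*a)* = 11 states, 12 ε-transitions
  b|d|c|a = 10 states, 8 ε-transitions
  (b|d|c|a)* = 12 states, 12 ε-transitions
  ((c|d)*a)*|(b|d|c|a)*|b = 27 states, 30 ε-transitions

27, 30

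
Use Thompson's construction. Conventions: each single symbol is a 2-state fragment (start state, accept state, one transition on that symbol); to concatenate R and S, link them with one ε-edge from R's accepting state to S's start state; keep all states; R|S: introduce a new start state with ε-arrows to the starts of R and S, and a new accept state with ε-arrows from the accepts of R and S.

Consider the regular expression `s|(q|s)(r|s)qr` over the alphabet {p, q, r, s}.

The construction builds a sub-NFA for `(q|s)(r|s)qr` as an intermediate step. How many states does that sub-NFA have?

16

Fragment for `(q|s)(r|s)qr`:
Each of the 6 symbol leaves contributes a 2-state fragment.
  q|s → 6 states
  r|s → 6 states
  (q|s)(r|s)qr → 16 states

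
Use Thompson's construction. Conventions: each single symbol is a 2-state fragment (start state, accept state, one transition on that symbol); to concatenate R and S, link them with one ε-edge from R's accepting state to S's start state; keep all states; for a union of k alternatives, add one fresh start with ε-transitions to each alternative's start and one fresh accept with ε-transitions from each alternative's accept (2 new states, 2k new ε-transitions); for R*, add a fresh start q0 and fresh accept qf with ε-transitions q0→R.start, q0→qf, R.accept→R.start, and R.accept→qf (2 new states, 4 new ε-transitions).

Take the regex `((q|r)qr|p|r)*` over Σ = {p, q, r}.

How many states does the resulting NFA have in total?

Building bottom-up:
Each of the 6 symbol leaves contributes a 2-state fragment.
  q|r = 6 states
  (q|r)qr = 10 states
  (q|r)qr|p|r = 16 states
  ((q|r)qr|p|r)* = 18 states

18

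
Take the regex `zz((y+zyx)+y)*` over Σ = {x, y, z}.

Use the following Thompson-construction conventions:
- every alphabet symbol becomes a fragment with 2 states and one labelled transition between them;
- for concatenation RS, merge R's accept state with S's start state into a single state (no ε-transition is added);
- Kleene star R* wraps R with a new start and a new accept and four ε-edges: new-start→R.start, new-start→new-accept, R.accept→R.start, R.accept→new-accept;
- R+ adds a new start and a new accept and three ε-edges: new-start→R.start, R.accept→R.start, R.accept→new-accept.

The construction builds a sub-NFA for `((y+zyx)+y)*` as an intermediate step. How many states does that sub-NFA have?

12

Fragment for `((y+zyx)+y)*`:
Each of the 5 symbol leaves contributes a 2-state fragment.
  y+ = 4 states
  y+zyx = 7 states
  (y+zyx)+ = 9 states
  (y+zyx)+y = 10 states
  ((y+zyx)+y)* = 12 states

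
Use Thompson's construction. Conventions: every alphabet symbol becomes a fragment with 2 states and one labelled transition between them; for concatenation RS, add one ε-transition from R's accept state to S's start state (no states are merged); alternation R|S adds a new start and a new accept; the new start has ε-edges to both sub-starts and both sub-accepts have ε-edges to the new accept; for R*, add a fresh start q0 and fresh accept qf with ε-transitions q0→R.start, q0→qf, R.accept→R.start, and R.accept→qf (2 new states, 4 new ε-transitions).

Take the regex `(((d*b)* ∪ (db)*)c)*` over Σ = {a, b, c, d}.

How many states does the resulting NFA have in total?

20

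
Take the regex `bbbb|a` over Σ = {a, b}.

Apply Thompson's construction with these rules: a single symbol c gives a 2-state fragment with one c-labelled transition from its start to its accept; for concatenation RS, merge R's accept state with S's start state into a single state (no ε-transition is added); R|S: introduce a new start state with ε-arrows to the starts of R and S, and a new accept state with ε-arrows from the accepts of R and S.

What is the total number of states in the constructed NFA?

9

Recursing over subexpressions:
Each of the 5 symbol leaves contributes a 2-state fragment.
  bbbb : 5 states
  bbbb|a : 9 states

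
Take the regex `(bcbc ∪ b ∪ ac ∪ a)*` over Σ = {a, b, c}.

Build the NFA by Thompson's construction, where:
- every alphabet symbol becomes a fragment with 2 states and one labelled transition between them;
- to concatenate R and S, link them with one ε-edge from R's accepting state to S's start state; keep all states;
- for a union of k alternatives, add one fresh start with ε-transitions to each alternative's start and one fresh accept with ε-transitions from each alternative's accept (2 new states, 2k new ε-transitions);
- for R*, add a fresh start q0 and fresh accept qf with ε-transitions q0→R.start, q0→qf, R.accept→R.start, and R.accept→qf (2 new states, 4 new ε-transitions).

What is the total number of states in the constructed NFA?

20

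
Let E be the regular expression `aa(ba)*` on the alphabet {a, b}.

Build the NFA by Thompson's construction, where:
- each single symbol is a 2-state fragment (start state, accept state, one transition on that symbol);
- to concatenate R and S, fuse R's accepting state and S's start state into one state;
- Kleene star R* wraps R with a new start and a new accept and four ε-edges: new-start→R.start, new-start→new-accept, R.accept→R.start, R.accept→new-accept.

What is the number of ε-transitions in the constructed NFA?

Bottom-up over the parse tree:
Each of the 4 symbol leaves contributes 0 ε-transitions.
  ba → 0 ε-transitions
  (ba)* → 4 ε-transitions
  aa(ba)* → 4 ε-transitions

4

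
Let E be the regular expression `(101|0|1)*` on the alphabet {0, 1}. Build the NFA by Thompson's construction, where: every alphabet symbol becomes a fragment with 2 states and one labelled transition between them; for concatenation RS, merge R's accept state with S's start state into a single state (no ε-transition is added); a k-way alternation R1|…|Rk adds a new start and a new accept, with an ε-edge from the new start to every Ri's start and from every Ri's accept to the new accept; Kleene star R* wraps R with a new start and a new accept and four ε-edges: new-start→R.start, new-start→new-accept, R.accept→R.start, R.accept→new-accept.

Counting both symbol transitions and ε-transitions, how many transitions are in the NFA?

15

By structural recursion:
Each of the 5 symbol leaves contributes 1 transition (1 symbol, 0 ε).
  101 — 3 transitions (3 symbol, 0 ε)
  101|0|1 — 11 transitions (5 symbol, 6 ε)
  (101|0|1)* — 15 transitions (5 symbol, 10 ε)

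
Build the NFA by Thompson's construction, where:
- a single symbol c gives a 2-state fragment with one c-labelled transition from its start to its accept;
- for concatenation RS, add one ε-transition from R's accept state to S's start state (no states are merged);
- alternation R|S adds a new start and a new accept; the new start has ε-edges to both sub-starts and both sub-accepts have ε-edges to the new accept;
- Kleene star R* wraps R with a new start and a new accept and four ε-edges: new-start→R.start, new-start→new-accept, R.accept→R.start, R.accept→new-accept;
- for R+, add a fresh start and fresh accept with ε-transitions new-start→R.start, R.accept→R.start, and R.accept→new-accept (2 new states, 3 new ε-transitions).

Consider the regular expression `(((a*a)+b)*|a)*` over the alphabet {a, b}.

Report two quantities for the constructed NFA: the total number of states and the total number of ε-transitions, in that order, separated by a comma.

18, 21

Bottom-up over the parse tree:
Each of the 4 symbol leaves contributes 2 states and 0 ε-transitions.
  a* — 4 states, 4 ε-transitions
  a*a — 6 states, 5 ε-transitions
  (a*a)+ — 8 states, 8 ε-transitions
  (a*a)+b — 10 states, 9 ε-transitions
  ((a*a)+b)* — 12 states, 13 ε-transitions
  ((a*a)+b)*|a — 16 states, 17 ε-transitions
  (((a*a)+b)*|a)* — 18 states, 21 ε-transitions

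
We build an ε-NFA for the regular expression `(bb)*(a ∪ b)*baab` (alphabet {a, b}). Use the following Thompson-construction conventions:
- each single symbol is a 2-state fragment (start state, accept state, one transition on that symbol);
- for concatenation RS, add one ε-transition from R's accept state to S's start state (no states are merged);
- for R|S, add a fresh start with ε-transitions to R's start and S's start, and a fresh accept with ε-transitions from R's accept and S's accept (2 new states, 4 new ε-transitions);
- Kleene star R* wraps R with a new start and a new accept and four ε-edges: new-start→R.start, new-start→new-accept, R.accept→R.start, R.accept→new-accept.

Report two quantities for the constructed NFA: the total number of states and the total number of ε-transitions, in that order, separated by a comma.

Recursing over subexpressions:
Each of the 8 symbol leaves contributes 2 states and 0 ε-transitions.
  bb : 4 states, 1 ε-transition
  (bb)* : 6 states, 5 ε-transitions
  a ∪ b : 6 states, 4 ε-transitions
  (a ∪ b)* : 8 states, 8 ε-transitions
  (bb)*(a ∪ b)*baab : 22 states, 18 ε-transitions

22, 18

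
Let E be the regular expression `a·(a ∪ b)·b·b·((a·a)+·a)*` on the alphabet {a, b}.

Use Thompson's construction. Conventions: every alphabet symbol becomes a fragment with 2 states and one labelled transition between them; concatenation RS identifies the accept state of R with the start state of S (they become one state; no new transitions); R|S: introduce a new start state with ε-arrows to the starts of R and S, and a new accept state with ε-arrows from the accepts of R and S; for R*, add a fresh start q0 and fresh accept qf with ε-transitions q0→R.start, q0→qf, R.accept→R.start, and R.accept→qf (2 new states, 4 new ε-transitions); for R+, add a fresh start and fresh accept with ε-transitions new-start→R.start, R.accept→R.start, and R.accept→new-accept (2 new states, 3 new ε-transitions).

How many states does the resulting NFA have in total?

16

Per subexpression:
Each of the 8 symbol leaves contributes a 2-state fragment.
  a ∪ b → 6 states
  a·a → 3 states
  (a·a)+ → 5 states
  (a·a)+·a → 6 states
  ((a·a)+·a)* → 8 states
  a·(a ∪ b)·b·b·((a·a)+·a)* → 16 states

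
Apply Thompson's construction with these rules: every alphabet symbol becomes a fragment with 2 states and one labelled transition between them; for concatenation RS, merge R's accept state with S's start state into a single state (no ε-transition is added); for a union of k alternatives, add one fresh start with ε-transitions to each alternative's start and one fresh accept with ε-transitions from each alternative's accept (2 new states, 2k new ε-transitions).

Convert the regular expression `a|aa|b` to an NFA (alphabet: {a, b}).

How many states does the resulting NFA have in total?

By structural recursion:
Each of the 4 symbol leaves contributes a 2-state fragment.
  aa → 3 states
  a|aa|b → 9 states

9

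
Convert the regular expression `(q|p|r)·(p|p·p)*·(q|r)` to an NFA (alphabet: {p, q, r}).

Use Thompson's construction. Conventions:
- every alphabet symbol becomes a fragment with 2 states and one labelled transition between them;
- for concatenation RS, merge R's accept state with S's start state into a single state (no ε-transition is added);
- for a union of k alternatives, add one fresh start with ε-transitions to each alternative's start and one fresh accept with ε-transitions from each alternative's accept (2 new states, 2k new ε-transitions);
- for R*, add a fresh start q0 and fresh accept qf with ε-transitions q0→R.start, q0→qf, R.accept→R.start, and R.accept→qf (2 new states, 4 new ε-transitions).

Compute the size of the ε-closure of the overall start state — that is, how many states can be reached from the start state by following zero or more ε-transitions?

Let C(F) = |ε-closure(F.start)| within fragment F, and note whether F accepts ε. Symbol fragments have C = 1 and do not accept ε. Then:
  q|p|r — |closure| = 1 + 1 + 1 + 1 = 4 (the new accept is not ε-reachable since no branch accepts ε)
  p·p — same as the first factor's closure: |closure| = 1
  p|p·p — new start ε-reaches every alternative's start; none of them accept ε, so the new accept is not reached: |closure| = 1 + 1 + 1 = 3
  (p|p·p)* — the star's fresh start ε-reaches both the body's start and the fresh accept: |closure| = 2 + 3 = 5
  q|r — new start ε-reaches every alternative's start; none of them accept ε, so the new accept is not reached: |closure| = 1 + 1 + 1 = 3
  (q|p|r)·(p|p·p)*·(q|r) — |closure| equals the left operand's closure size = 4 (its accept is not ε-reachable, so the closure stops there)

4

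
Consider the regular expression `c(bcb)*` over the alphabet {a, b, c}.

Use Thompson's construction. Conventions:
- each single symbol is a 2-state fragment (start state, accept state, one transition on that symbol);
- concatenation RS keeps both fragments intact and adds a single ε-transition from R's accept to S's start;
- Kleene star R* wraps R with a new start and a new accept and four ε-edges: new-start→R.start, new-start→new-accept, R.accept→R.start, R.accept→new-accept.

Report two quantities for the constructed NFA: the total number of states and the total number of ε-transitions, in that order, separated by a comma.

Building bottom-up:
Each of the 4 symbol leaves contributes 2 states and 0 ε-transitions.
  bcb — 6 states, 2 ε-transitions
  (bcb)* — 8 states, 6 ε-transitions
  c(bcb)* — 10 states, 7 ε-transitions

10, 7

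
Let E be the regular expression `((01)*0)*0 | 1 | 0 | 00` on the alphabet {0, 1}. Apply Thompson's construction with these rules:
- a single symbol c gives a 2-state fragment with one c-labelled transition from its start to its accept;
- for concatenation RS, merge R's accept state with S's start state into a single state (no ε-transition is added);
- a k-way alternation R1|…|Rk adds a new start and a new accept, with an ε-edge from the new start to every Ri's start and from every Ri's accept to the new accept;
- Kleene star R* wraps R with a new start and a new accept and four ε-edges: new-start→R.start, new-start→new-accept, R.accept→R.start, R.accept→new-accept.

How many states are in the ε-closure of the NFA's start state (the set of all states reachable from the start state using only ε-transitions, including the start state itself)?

Work bottom-up. For each fragment F, track |ε-closure(F.start)| and whether F's accept lies in that closure (i.e. whether F accepts ε). A single-symbol fragment has closure size 1 and does not accept ε.
  01 → same as the first factor's closure: C = 1
  (01)* → the star's fresh start ε-reaches both the body's start and the fresh accept: C = 2 + 1 = 3
  (01)*0 → C = 3 + (1−1) = 3 (closure spills across the concat boundary because the left factor accepts ε)
  ((01)*0)* → new start has ε-edges to the inner start and to the new accept, so C = 2 + 3 = 5
  ((01)*0)*0 → C = 5 + (1−1) = 5 (closure spills across the concat boundary because the left factor accepts ε)
  00 → C equals the left operand's closure size = 1 (its accept is not ε-reachable, so the closure stops there)
  ((01)*0)*0 | 1 | 0 | 00 → new start ε-reaches every alternative's start; none of them accept ε, so the new accept is not reached: C = 1 + 5 + 1 + 1 + 1 = 9

9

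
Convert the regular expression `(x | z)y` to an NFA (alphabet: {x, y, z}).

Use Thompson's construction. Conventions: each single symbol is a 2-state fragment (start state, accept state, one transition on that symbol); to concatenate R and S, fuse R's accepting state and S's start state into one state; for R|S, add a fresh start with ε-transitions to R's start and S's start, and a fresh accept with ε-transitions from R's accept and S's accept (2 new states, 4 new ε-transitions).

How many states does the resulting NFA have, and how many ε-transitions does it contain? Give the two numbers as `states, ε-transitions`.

7, 4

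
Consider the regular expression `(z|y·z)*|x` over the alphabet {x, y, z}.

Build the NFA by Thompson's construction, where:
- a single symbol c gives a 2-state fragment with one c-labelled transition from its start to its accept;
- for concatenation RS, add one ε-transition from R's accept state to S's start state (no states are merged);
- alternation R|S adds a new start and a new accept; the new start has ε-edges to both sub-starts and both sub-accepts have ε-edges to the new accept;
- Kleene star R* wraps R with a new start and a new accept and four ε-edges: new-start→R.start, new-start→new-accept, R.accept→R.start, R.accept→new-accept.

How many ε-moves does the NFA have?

13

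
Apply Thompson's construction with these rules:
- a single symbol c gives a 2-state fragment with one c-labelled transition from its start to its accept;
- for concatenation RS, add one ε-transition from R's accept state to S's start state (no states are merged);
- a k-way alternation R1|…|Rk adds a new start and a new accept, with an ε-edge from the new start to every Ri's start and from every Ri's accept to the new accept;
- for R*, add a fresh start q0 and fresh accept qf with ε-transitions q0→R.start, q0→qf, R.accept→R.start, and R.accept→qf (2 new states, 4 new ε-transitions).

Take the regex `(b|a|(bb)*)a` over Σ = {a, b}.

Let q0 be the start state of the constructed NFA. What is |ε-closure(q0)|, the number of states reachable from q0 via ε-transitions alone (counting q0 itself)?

Let C(F) = |ε-closure(F.start)| within fragment F, and note whether F accepts ε. Symbol fragments have C = 1 and do not accept ε. Then:
  bb — C equals the left operand's closure size = 1 (its accept is not ε-reachable, so the closure stops there)
  (bb)* — C = 1 (new start) + 1 (body) + 1 (new accept) = 3
  b|a|(bb)* — new start ε-reaches every alternative's start; at least one alternative accepts ε, so the union's new accept is reached too: C = 1 + 1 + 1 + 3 + 1 = 7
  (b|a|(bb)*)a — the left operand accepts ε, so the closure extends into the next operand (via the concat ε-link); C = 7 + 1 = 8

8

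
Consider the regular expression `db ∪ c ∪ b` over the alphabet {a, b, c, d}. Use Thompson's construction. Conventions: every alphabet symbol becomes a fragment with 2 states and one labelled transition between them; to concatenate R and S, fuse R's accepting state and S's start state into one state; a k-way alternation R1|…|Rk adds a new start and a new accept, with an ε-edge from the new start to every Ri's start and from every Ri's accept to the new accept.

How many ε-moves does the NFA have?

6

By structural recursion:
Each of the 4 symbol leaves contributes 0 ε-transitions.
  db → 0 ε-transitions
  db ∪ c ∪ b → 6 ε-transitions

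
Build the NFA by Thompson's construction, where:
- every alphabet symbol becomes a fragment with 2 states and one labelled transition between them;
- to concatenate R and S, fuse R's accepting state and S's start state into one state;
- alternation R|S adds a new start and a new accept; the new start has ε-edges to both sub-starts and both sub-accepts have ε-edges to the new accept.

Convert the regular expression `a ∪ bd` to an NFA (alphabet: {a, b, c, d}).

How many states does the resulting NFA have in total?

7

Building bottom-up:
Each of the 3 symbol leaves contributes a 2-state fragment.
  bd : 3 states
  a ∪ bd : 7 states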